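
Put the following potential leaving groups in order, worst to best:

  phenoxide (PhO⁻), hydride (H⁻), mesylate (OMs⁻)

hydride (H⁻) < phenoxide (PhO⁻) < mesylate (OMs⁻)

The more stable X⁻ (or X) is on its own — i.e. the weaker a base it is — the better a leaving group it makes.
mesylate (OMs⁻): pKₐ(CH₃SO₃H (MsOH)) ≈ -1.9 — resonance-delocalised alkanesulfonate
phenoxide (PhO⁻): pKₐ(C₆H₅OH (phenol)) ≈ 10 — resonance into the ring helps, but still a poor LG
hydride (H⁻): pKₐ(H₂) ≈ 36 — extremely strong base; leaves only in special hydride-transfer contexts
Listed from poorest to best leaving group as asked.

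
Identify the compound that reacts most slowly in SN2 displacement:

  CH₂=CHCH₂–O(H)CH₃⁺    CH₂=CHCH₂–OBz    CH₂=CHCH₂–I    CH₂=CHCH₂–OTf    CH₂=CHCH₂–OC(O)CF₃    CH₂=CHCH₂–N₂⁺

Same R in every case — rank the leaving groups.
Rank by basicity of the departing species: weakest base leaves most easily.
CH₂=CHCH₂–N₂⁺ loses N₂: no meaningful conjugate acid; N₂ departs as an exceptionally stable neutral molecule
CH₂=CHCH₂–OTf loses OTf⁻: pKₐ(CF₃SO₃H (triflic acid)) ≈ -14
CH₂=CHCH₂–I loses I⁻: pKₐ(HI) ≈ -10
CH₂=CHCH₂–O(H)CH₃⁺ loses R'OH: pKₐ(R'OH₂⁺) ≈ -2.4
CH₂=CHCH₂–OC(O)CF₃ loses CF₃COO⁻: pKₐ(CF₃COOH) ≈ 0.2
CH₂=CHCH₂–OBz loses PhCOO⁻: pKₐ(C₆H₅COOH) ≈ 4.2

CH₂=CHCH₂–OBz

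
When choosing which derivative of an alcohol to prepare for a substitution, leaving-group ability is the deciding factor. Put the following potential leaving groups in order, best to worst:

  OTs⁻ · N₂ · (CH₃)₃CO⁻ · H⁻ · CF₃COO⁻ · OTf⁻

N₂ > OTf⁻ > OTs⁻ > CF₃COO⁻ > (CH₃)₃CO⁻ > H⁻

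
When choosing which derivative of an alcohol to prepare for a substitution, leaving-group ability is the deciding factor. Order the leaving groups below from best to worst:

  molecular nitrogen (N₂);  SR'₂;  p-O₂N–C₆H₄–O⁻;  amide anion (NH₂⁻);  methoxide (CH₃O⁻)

molecular nitrogen (N₂) > SR'₂ > p-O₂N–C₆H₄–O⁻ > methoxide (CH₃O⁻) > amide anion (NH₂⁻)

The more stable X⁻ (or X) is on its own — i.e. the weaker a base it is — the better a leaving group it makes.
molecular nitrogen (N₂): no meaningful conjugate acid; N₂ departs as an exceptionally stable neutral molecule
SR'₂: pKₐ(R'₂SH⁺) ≈ -7
p-O₂N–C₆H₄–O⁻: pKₐ(p-nitrophenol) ≈ 7.2
methoxide (CH₃O⁻): pKₐ(CH₃OH) ≈ 15.5
amide anion (NH₂⁻): pKₐ(NH₃) ≈ 38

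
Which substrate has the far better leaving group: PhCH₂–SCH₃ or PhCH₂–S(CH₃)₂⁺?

PhCH₂–S(CH₃)₂⁺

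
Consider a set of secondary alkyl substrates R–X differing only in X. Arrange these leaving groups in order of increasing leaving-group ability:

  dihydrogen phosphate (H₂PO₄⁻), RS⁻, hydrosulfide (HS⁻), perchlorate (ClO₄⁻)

perchlorate (ClO₄⁻): pKₐ(HClO₄) ≈ -10
dihydrogen phosphate (H₂PO₄⁻): pKₐ(H₃PO₄) ≈ 2.1
hydrosulfide (HS⁻): pKₐ(H₂S) ≈ 7
RS⁻: pKₐ(RSH (a thiol)) ≈ 10.5
Listed from poorest to best leaving group as asked.

RS⁻ < hydrosulfide (HS⁻) < dihydrogen phosphate (H₂PO₄⁻) < perchlorate (ClO₄⁻)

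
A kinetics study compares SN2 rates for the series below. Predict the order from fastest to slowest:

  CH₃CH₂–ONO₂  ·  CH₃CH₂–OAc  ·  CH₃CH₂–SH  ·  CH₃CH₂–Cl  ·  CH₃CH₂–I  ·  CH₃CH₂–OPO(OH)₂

CH₃CH₂–I > CH₃CH₂–Cl > CH₃CH₂–ONO₂ > CH₃CH₂–OPO(OH)₂ > CH₃CH₂–OAc > CH₃CH₂–SH

With the same alkyl group throughout, only the leaving group differentiates the rates.
Leaving-group ability tracks the stability of the departed species; conjugate-acid pKₐ is the usual yardstick (lower pKₐ → better LG).
CH₃CH₂–I loses I⁻: pKₐ(HI) ≈ -10
CH₃CH₂–Cl loses Cl⁻: pKₐ(HCl) ≈ -7
CH₃CH₂–ONO₂ loses NO₃⁻: pKₐ(HNO₃) ≈ -1.3
CH₃CH₂–OPO(OH)₂ loses H₂PO₄⁻: pKₐ(H₃PO₄) ≈ 2.1
CH₃CH₂–OAc loses AcO⁻: pKₐ(CH₃COOH) ≈ 4.8
CH₃CH₂–SH loses HS⁻: pKₐ(H₂S) ≈ 7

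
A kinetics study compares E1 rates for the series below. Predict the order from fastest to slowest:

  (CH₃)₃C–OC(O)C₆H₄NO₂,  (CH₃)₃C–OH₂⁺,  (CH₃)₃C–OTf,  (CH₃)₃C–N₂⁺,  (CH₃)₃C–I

(CH₃)₃C–N₂⁺ > (CH₃)₃C–OTf > (CH₃)₃C–I > (CH₃)₃C–OH₂⁺ > (CH₃)₃C–OC(O)C₆H₄NO₂

The skeletons are identical, so relative rate is governed entirely by leaving-group ability.
The more stable X⁻ (or X) is on its own — i.e. the weaker a base it is — the better a leaving group it makes.
(CH₃)₃C–N₂⁺ loses N₂: no meaningful conjugate acid; N₂ departs as an exceptionally stable neutral molecule
(CH₃)₃C–OTf loses OTf⁻: pKₐ(CF₃SO₃H (triflic acid)) ≈ -14
(CH₃)₃C–I loses I⁻: pKₐ(HI) ≈ -10
(CH₃)₃C–OH₂⁺ loses H₂O: pKₐ(H₃O⁺) ≈ -1.7
(CH₃)₃C–OC(O)C₆H₄NO₂ loses p-O₂N–C₆H₄–COO⁻: pKₐ(p-nitrobenzoic acid) ≈ 3.4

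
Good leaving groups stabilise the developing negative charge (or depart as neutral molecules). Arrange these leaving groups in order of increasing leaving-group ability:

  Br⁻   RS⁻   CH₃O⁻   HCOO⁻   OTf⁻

CH₃O⁻ < RS⁻ < HCOO⁻ < Br⁻ < OTf⁻

Leaving-group ability tracks the stability of the departed species; conjugate-acid pKₐ is the usual yardstick (lower pKₐ → better LG).
OTf⁻: pKₐ(CF₃SO₃H (triflic acid)) ≈ -14 — charge spread over three oxygens and a CF₃ group; the premier leaving group in synthesis
Br⁻: pKₐ(HBr) ≈ -9 — weak base; good leaving group
HCOO⁻: pKₐ(HCOOH) ≈ 3.8 — resonance-stabilised carboxylate
RS⁻: pKₐ(RSH (a thiol)) ≈ 10.5 — moderately basic; rarely leaves without activation
CH₃O⁻: pKₐ(CH₃OH) ≈ 15.5 — strong base; alkoxides do not leave unassisted
The question asks for worst first, so the sequence is read in increasing leaving-group ability.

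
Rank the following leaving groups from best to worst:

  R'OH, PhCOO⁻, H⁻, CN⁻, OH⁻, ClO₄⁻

ClO₄⁻ > R'OH > PhCOO⁻ > CN⁻ > OH⁻ > H⁻

A good leaving group is a weak base: the lower the pKₐ of its conjugate acid, the more readily it departs.
ClO₄⁻: pKₐ(HClO₄) ≈ -10 — extremely weak base; rarely used for safety reasons
R'OH: pKₐ(R'OH₂⁺) ≈ -2.4
PhCOO⁻: pKₐ(C₆H₅COOH) ≈ 4.2 — aryl carboxylate
CN⁻: pKₐ(HCN) ≈ 9.2 — sp carbon stabilises the charge somewhat, but still a poor LG
OH⁻: pKₐ(H₂O) ≈ 15.7 — strong base; essentially never leaves without prior activation
H⁻: pKₐ(H₂) ≈ 36 — extremely strong base; leaves only in special hydride-transfer contexts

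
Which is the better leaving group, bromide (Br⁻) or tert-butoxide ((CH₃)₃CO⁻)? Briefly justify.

bromide (Br⁻) is the better leaving group.
pKₐ(HBr) ≈ -9 versus pKₐ(t-BuOH) ≈ 18: bromide (Br⁻) is the much weaker base.
Weak base; good leaving group.

bromide (Br⁻)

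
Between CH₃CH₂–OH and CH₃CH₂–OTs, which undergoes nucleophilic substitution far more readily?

CH₃CH₂–OTs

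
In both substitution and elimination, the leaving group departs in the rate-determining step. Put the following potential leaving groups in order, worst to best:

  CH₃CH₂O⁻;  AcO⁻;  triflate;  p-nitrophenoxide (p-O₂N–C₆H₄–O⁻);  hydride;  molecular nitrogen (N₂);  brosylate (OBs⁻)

hydride < CH₃CH₂O⁻ < p-nitrophenoxide (p-O₂N–C₆H₄–O⁻) < AcO⁻ < brosylate (OBs⁻) < triflate < molecular nitrogen (N₂)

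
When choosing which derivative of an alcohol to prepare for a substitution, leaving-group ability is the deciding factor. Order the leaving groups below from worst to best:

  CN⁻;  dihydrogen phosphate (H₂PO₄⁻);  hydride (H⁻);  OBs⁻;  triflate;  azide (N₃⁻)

Leaving-group ability tracks the stability of the departed species; conjugate-acid pKₐ is the usual yardstick (lower pKₐ → better LG).
triflate: pKₐ(CF₃SO₃H (triflic acid)) ≈ -14
OBs⁻: pKₐ(p-BrC₆H₄SO₃H) ≈ -2.8
dihydrogen phosphate (H₂PO₄⁻): pKₐ(H₃PO₄) ≈ 2.1
azide (N₃⁻): pKₐ(HN₃) ≈ 4.7
CN⁻: pKₐ(HCN) ≈ 9.2
hydride (H⁻): pKₐ(H₂) ≈ 36
Reversing gives the worst-to-best order requested.

hydride (H⁻) < CN⁻ < azide (N₃⁻) < dihydrogen phosphate (H₂PO₄⁻) < OBs⁻ < triflate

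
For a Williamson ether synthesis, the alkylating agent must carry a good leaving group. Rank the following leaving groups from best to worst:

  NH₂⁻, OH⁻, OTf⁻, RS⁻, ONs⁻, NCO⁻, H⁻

OTf⁻ > ONs⁻ > NCO⁻ > RS⁻ > OH⁻ > H⁻ > NH₂⁻

The more stable X⁻ (or X) is on its own — i.e. the weaker a base it is — the better a leaving group it makes.
OTf⁻: pKₐ(CF₃SO₃H (triflic acid)) ≈ -14 — charge spread over three oxygens and a CF₃ group; the premier leaving group in synthesis
ONs⁻: pKₐ(p-O₂NC₆H₄SO₃H) ≈ -3.5
NCO⁻: pKₐ(HOCN) ≈ 3.5 — resonance between N and O
RS⁻: pKₐ(RSH (a thiol)) ≈ 10.5
OH⁻: pKₐ(H₂O) ≈ 15.7 — strong base; essentially never leaves without prior activation
H⁻: pKₐ(H₂) ≈ 36 — extremely strong base; leaves only in special hydride-transfer contexts
NH₂⁻: pKₐ(NH₃) ≈ 38 — extremely strong base; never a leaving group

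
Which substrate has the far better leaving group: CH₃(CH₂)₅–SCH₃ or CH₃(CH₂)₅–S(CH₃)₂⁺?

From CH₃(CH₂)₅–SCH₃ the departing group would be RS⁻ (pKₐ(RSH (a thiol)) ≈ 10.5). Moderately basic; rarely leaves without activation.
From CH₃(CH₂)₅–S(CH₃)₂⁺ the leaving group is SR'₂ (pKₐ(R'₂SH⁺) ≈ -7). Neutral; leaves from a sulfonium salt (R–SR'₂⁺).
(In practice CH₃(CH₂)₅–S(CH₃)₂⁺ is made from CH₃(CH₂)₅–SCH₃ by S-methylation with CH₃I, allowing neutral dimethyl sulfide, rather than methanethiolate, to depart.)

CH₃(CH₂)₅–S(CH₃)₂⁺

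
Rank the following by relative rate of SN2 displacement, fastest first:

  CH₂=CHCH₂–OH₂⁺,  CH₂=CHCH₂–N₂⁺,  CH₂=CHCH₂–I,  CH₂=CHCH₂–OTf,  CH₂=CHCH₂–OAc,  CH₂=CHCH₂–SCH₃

Identical carbon frameworks mean the comparison reduces to leaving-group quality.
Rank by basicity of the departing species: weakest base leaves most easily.
CH₂=CHCH₂–N₂⁺ loses N₂: no meaningful conjugate acid; N₂ departs as an exceptionally stable neutral molecule
CH₂=CHCH₂–OTf loses OTf⁻: pKₐ(CF₃SO₃H (triflic acid)) ≈ -14
CH₂=CHCH₂–I loses I⁻: pKₐ(HI) ≈ -10
CH₂=CHCH₂–OH₂⁺ loses H₂O: pKₐ(H₃O⁺) ≈ -1.7
CH₂=CHCH₂–OAc loses AcO⁻: pKₐ(CH₃COOH) ≈ 4.8
CH₂=CHCH₂–SCH₃ loses RS⁻: pKₐ(RSH (a thiol)) ≈ 10.5

CH₂=CHCH₂–N₂⁺ > CH₂=CHCH₂–OTf > CH₂=CHCH₂–I > CH₂=CHCH₂–OH₂⁺ > CH₂=CHCH₂–OAc > CH₂=CHCH₂–SCH₃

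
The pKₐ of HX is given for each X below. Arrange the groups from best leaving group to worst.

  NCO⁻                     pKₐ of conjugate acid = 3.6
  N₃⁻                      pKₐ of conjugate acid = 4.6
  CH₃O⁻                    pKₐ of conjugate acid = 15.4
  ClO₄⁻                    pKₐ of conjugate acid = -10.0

ClO₄⁻ > NCO⁻ > N₃⁻ > CH₃O⁻

Lower conjugate-acid pKₐ ⇒ weaker base ⇒ better leaving group.
Sorting by the given values: ClO₄⁻ (-10.0), NCO⁻ (3.6), N₃⁻ (4.6), CH₃O⁻ (15.4).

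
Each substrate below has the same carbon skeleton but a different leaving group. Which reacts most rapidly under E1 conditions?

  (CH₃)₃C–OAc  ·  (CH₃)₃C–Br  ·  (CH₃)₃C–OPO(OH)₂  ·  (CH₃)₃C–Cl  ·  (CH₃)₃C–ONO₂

(CH₃)₃C–Br

Identical carbon frameworks mean the comparison reduces to leaving-group quality.
The more stable X⁻ (or X) is on its own — i.e. the weaker a base it is — the better a leaving group it makes.
(CH₃)₃C–Br loses Br⁻: pKₐ(HBr) ≈ -9
(CH₃)₃C–Cl loses Cl⁻: pKₐ(HCl) ≈ -7
(CH₃)₃C–ONO₂ loses NO₃⁻: pKₐ(HNO₃) ≈ -1.3
(CH₃)₃C–OPO(OH)₂ loses H₂PO₄⁻: pKₐ(H₃PO₄) ≈ 2.1
(CH₃)₃C–OAc loses AcO⁻: pKₐ(CH₃COOH) ≈ 4.8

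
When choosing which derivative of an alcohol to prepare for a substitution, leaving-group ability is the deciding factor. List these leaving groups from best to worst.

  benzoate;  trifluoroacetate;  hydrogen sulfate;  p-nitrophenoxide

hydrogen sulfate > trifluoroacetate > benzoate > p-nitrophenoxide

A good leaving group is a weak base: the lower the pKₐ of its conjugate acid, the more readily it departs.
hydrogen sulfate: pKₐ(H₂SO₄) ≈ -3
trifluoroacetate: pKₐ(CF₃COOH) ≈ 0.2
benzoate: pKₐ(C₆H₅COOH) ≈ 4.2
p-nitrophenoxide: pKₐ(p-nitrophenol) ≈ 7.2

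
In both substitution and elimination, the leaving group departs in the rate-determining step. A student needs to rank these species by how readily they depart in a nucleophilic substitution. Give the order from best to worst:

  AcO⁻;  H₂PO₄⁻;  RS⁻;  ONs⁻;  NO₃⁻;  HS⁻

Leaving-group ability tracks the stability of the departed species; conjugate-acid pKₐ is the usual yardstick (lower pKₐ → better LG).
ONs⁻: pKₐ(p-O₂NC₆H₄SO₃H) ≈ -3.5
NO₃⁻: pKₐ(HNO₃) ≈ -1.3
H₂PO₄⁻: pKₐ(H₃PO₄) ≈ 2.1
AcO⁻: pKₐ(CH₃COOH) ≈ 4.8
HS⁻: pKₐ(H₂S) ≈ 7
RS⁻: pKₐ(RSH (a thiol)) ≈ 10.5

ONs⁻ > NO₃⁻ > H₂PO₄⁻ > AcO⁻ > HS⁻ > RS⁻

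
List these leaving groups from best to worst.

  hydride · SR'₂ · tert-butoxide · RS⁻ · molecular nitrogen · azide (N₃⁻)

molecular nitrogen > SR'₂ > azide (N₃⁻) > RS⁻ > tert-butoxide > hydride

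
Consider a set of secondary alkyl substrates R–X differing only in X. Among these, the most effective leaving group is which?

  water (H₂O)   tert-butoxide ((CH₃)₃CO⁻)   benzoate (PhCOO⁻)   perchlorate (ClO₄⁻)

perchlorate (ClO₄⁻)

The more stable X⁻ (or X) is on its own — i.e. the weaker a base it is — the better a leaving group it makes.
perchlorate (ClO₄⁻): pKₐ(HClO₄) ≈ -10
water (H₂O): pKₐ(H₃O⁺) ≈ -1.7
benzoate (PhCOO⁻): pKₐ(C₆H₅COOH) ≈ 4.2
tert-butoxide ((CH₃)₃CO⁻): pKₐ(t-BuOH) ≈ 18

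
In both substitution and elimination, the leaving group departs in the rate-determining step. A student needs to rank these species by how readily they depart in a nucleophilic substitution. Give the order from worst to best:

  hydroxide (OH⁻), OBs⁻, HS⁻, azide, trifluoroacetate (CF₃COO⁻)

A good leaving group is a weak base: the lower the pKₐ of its conjugate acid, the more readily it departs.
OBs⁻: pKₐ(p-BrC₆H₄SO₃H) ≈ -2.8
trifluoroacetate (CF₃COO⁻): pKₐ(CF₃COOH) ≈ 0.2
azide: pKₐ(HN₃) ≈ 4.7
HS⁻: pKₐ(H₂S) ≈ 7
hydroxide (OH⁻): pKₐ(H₂O) ≈ 15.7
Listed from poorest to best leaving group as asked.

hydroxide (OH⁻) < HS⁻ < azide < trifluoroacetate (CF₃COO⁻) < OBs⁻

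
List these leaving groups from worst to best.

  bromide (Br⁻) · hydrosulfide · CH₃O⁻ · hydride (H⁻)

hydride (H⁻) < CH₃O⁻ < hydrosulfide < bromide (Br⁻)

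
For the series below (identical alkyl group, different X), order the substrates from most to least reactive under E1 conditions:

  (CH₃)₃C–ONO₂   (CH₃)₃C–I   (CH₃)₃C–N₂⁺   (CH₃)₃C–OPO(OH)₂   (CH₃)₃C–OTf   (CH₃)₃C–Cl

Same R in every case — rank the leaving groups.
A good leaving group is a weak base: the lower the pKₐ of its conjugate acid, the more readily it departs.
(CH₃)₃C–N₂⁺ loses N₂: no meaningful conjugate acid; N₂ departs as an exceptionally stable neutral molecule
(CH₃)₃C–OTf loses OTf⁻: pKₐ(CF₃SO₃H (triflic acid)) ≈ -14
(CH₃)₃C–I loses I⁻: pKₐ(HI) ≈ -10
(CH₃)₃C–Cl loses Cl⁻: pKₐ(HCl) ≈ -7
(CH₃)₃C–ONO₂ loses NO₃⁻: pKₐ(HNO₃) ≈ -1.3
(CH₃)₃C–OPO(OH)₂ loses H₂PO₄⁻: pKₐ(H₃PO₄) ≈ 2.1

(CH₃)₃C–N₂⁺ > (CH₃)₃C–OTf > (CH₃)₃C–I > (CH₃)₃C–Cl > (CH₃)₃C–ONO₂ > (CH₃)₃C–OPO(OH)₂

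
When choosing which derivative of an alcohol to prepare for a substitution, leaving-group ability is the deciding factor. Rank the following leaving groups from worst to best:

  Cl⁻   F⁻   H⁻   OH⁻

H⁻ < OH⁻ < F⁻ < Cl⁻

Rank by basicity of the departing species: weakest base leaves most easily.
Cl⁻: pKₐ(HCl) ≈ -7
F⁻: pKₐ(HF) ≈ 3.2 — small and strongly basic; the poor halide leaving group
OH⁻: pKₐ(H₂O) ≈ 15.7
H⁻: pKₐ(H₂) ≈ 36 — extremely strong base; leaves only in special hydride-transfer contexts
Listed from poorest to best leaving group as asked.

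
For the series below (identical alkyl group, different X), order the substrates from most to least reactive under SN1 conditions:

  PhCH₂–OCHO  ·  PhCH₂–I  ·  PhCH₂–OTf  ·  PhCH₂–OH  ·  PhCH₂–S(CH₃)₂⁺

With the same alkyl group throughout, only the leaving group differentiates the rates.
The more stable X⁻ (or X) is on its own — i.e. the weaker a base it is — the better a leaving group it makes.
PhCH₂–OTf loses OTf⁻: pKₐ(CF₃SO₃H (triflic acid)) ≈ -14
PhCH₂–I loses I⁻: pKₐ(HI) ≈ -10
PhCH₂–S(CH₃)₂⁺ loses SR'₂: pKₐ(R'₂SH⁺) ≈ -7
PhCH₂–OCHO loses HCOO⁻: pKₐ(HCOOH) ≈ 3.8
PhCH₂–OH loses OH⁻: pKₐ(H₂O) ≈ 15.7

PhCH₂–OTf > PhCH₂–I > PhCH₂–S(CH₃)₂⁺ > PhCH₂–OCHO > PhCH₂–OH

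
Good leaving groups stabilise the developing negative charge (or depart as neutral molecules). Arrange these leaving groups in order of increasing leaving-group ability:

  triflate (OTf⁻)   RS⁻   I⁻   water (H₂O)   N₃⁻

RS⁻ < N₃⁻ < water (H₂O) < I⁻ < triflate (OTf⁻)

Rank by basicity of the departing species: weakest base leaves most easily.
triflate (OTf⁻): pKₐ(CF₃SO₃H (triflic acid)) ≈ -14
I⁻: pKₐ(HI) ≈ -10
water (H₂O): pKₐ(H₃O⁺) ≈ -1.7
N₃⁻: pKₐ(HN₃) ≈ 4.7
RS⁻: pKₐ(RSH (a thiol)) ≈ 10.5
Listed from poorest to best leaving group as asked.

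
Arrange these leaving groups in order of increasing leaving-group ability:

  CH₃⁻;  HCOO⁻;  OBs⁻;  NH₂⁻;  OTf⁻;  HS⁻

Leaving-group ability tracks the stability of the departed species; conjugate-acid pKₐ is the usual yardstick (lower pKₐ → better LG).
OTf⁻: pKₐ(CF₃SO₃H (triflic acid)) ≈ -14
OBs⁻: pKₐ(p-BrC₆H₄SO₃H) ≈ -2.8
HCOO⁻: pKₐ(HCOOH) ≈ 3.8
HS⁻: pKₐ(H₂S) ≈ 7
NH₂⁻: pKₐ(NH₃) ≈ 38 — extremely strong base; never a leaving group
CH₃⁻: pKₐ(CH₄) ≈ 48 — unstabilised carbanion; the worst conceivable leaving group
Listed from poorest to best leaving group as asked.

CH₃⁻ < NH₂⁻ < HS⁻ < HCOO⁻ < OBs⁻ < OTf⁻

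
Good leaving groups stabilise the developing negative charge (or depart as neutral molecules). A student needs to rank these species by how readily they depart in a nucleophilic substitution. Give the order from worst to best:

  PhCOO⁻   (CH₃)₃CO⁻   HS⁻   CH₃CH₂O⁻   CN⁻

PhCOO⁻: pKₐ(C₆H₅COOH) ≈ 4.2
HS⁻: pKₐ(H₂S) ≈ 7
CN⁻: pKₐ(HCN) ≈ 9.2 — sp carbon stabilises the charge somewhat, but still a poor LG
CH₃CH₂O⁻: pKₐ(CH₃CH₂OH) ≈ 16 — strong base; alkoxides do not leave unassisted
(CH₃)₃CO⁻: pKₐ(t-BuOH) ≈ 18 — bulky, strongly basic alkoxide
The question asks for worst first, so the sequence is read in increasing leaving-group ability.

(CH₃)₃CO⁻ < CH₃CH₂O⁻ < CN⁻ < HS⁻ < PhCOO⁻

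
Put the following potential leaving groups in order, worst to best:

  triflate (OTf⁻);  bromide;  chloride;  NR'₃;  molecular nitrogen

Leaving-group ability tracks the stability of the departed species; conjugate-acid pKₐ is the usual yardstick (lower pKₐ → better LG).
molecular nitrogen: no meaningful conjugate acid; N₂ departs as an exceptionally stable neutral molecule
triflate (OTf⁻): pKₐ(CF₃SO₃H (triflic acid)) ≈ -14
bromide: pKₐ(HBr) ≈ -9
chloride: pKₐ(HCl) ≈ -7
NR'₃: pKₐ(R'₃NH⁺) ≈ 10.7
Reversing gives the worst-to-best order requested.

NR'₃ < chloride < bromide < triflate (OTf⁻) < molecular nitrogen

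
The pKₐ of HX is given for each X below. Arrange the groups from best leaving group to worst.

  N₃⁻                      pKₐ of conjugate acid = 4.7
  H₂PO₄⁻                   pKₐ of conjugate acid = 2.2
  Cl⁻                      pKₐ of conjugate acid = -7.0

Lower conjugate-acid pKₐ ⇒ weaker base ⇒ better leaving group.
Sorting by the given values: Cl⁻ (-7.0), H₂PO₄⁻ (2.2), N₃⁻ (4.7).

Cl⁻ > H₂PO₄⁻ > N₃⁻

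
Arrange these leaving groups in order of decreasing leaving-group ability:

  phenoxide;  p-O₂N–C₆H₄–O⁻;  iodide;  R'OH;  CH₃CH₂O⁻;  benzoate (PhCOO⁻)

iodide > R'OH > benzoate (PhCOO⁻) > p-O₂N–C₆H₄–O⁻ > phenoxide > CH₃CH₂O⁻

A good leaving group is a weak base: the lower the pKₐ of its conjugate acid, the more readily it departs.
iodide: pKₐ(HI) ≈ -10
R'OH: pKₐ(R'OH₂⁺) ≈ -2.4
benzoate (PhCOO⁻): pKₐ(C₆H₅COOH) ≈ 4.2
p-O₂N–C₆H₄–O⁻: pKₐ(p-nitrophenol) ≈ 7.2
phenoxide: pKₐ(C₆H₅OH (phenol)) ≈ 10
CH₃CH₂O⁻: pKₐ(CH₃CH₂OH) ≈ 16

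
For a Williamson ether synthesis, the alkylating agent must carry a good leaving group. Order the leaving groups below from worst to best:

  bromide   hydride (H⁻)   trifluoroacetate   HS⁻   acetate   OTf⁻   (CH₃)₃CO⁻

hydride (H⁻) < (CH₃)₃CO⁻ < HS⁻ < acetate < trifluoroacetate < bromide < OTf⁻

OTf⁻: pKₐ(CF₃SO₃H (triflic acid)) ≈ -14
bromide: pKₐ(HBr) ≈ -9
trifluoroacetate: pKₐ(CF₃COOH) ≈ 0.2 — strongly electron-withdrawing CF₃ stabilises the carboxylate
acetate: pKₐ(CH₃COOH) ≈ 4.8 — resonance-stabilised but still a weak base
HS⁻: pKₐ(H₂S) ≈ 7
(CH₃)₃CO⁻: pKₐ(t-BuOH) ≈ 18
hydride (H⁻): pKₐ(H₂) ≈ 36
The question asks for worst first, so the sequence is read in increasing leaving-group ability.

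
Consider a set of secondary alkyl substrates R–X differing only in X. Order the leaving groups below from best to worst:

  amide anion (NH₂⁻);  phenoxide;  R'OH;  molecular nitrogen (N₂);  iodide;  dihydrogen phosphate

Leaving-group ability tracks the stability of the departed species; conjugate-acid pKₐ is the usual yardstick (lower pKₐ → better LG).
molecular nitrogen (N₂): no meaningful conjugate acid; N₂ departs as an exceptionally stable neutral molecule
iodide: pKₐ(HI) ≈ -10
R'OH: pKₐ(R'OH₂⁺) ≈ -2.4
dihydrogen phosphate: pKₐ(H₃PO₄) ≈ 2.1 — moderate base; biological leaving group after further activation
phenoxide: pKₐ(C₆H₅OH (phenol)) ≈ 10
amide anion (NH₂⁻): pKₐ(NH₃) ≈ 38 — extremely strong base; never a leaving group

molecular nitrogen (N₂) > iodide > R'OH > dihydrogen phosphate > phenoxide > amide anion (NH₂⁻)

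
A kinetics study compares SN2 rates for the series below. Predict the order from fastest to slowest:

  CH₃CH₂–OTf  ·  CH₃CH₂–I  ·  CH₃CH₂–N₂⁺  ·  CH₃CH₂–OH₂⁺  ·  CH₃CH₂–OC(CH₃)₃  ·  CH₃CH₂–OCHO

Same R in every case — rank the leaving groups.
Leaving-group ability tracks the stability of the departed species; conjugate-acid pKₐ is the usual yardstick (lower pKₐ → better LG).
CH₃CH₂–N₂⁺ loses N₂: no meaningful conjugate acid; N₂ departs as an exceptionally stable neutral molecule
CH₃CH₂–OTf loses OTf⁻: pKₐ(CF₃SO₃H (triflic acid)) ≈ -14
CH₃CH₂–I loses I⁻: pKₐ(HI) ≈ -10
CH₃CH₂–OH₂⁺ loses H₂O: pKₐ(H₃O⁺) ≈ -1.7
CH₃CH₂–OCHO loses HCOO⁻: pKₐ(HCOOH) ≈ 3.8
CH₃CH₂–OC(CH₃)₃ loses (CH₃)₃CO⁻: pKₐ(t-BuOH) ≈ 18

CH₃CH₂–N₂⁺ > CH₃CH₂–OTf > CH₃CH₂–I > CH₃CH₂–OH₂⁺ > CH₃CH₂–OCHO > CH₃CH₂–OC(CH₃)₃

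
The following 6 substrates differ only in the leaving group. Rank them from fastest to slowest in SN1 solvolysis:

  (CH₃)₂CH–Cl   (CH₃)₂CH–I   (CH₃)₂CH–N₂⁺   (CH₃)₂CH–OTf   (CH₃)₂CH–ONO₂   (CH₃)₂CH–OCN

(CH₃)₂CH–N₂⁺ > (CH₃)₂CH–OTf > (CH₃)₂CH–I > (CH₃)₂CH–Cl > (CH₃)₂CH–ONO₂ > (CH₃)₂CH–OCN

Same R in every case — rank the leaving groups.
Rank by basicity of the departing species: weakest base leaves most easily.
(CH₃)₂CH–N₂⁺ loses N₂: no meaningful conjugate acid; N₂ departs as an exceptionally stable neutral molecule
(CH₃)₂CH–OTf loses OTf⁻: pKₐ(CF₃SO₃H (triflic acid)) ≈ -14
(CH₃)₂CH–I loses I⁻: pKₐ(HI) ≈ -10
(CH₃)₂CH–Cl loses Cl⁻: pKₐ(HCl) ≈ -7
(CH₃)₂CH–ONO₂ loses NO₃⁻: pKₐ(HNO₃) ≈ -1.3
(CH₃)₂CH–OCN loses NCO⁻: pKₐ(HOCN) ≈ 3.5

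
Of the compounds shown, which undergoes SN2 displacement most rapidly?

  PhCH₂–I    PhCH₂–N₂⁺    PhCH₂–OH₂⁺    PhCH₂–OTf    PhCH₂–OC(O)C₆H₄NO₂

PhCH₂–N₂⁺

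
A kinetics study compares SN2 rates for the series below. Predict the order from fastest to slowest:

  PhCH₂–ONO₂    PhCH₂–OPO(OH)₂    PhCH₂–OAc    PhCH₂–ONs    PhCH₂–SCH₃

Same R in every case — rank the leaving groups.
Leaving-group ability tracks the stability of the departed species; conjugate-acid pKₐ is the usual yardstick (lower pKₐ → better LG).
PhCH₂–ONs loses ONs⁻: pKₐ(p-O₂NC₆H₄SO₃H) ≈ -3.5
PhCH₂–ONO₂ loses NO₃⁻: pKₐ(HNO₃) ≈ -1.3
PhCH₂–OPO(OH)₂ loses H₂PO₄⁻: pKₐ(H₃PO₄) ≈ 2.1
PhCH₂–OAc loses AcO⁻: pKₐ(CH₃COOH) ≈ 4.8
PhCH₂–SCH₃ loses RS⁻: pKₐ(RSH (a thiol)) ≈ 10.5

PhCH₂–ONs > PhCH₂–ONO₂ > PhCH₂–OPO(OH)₂ > PhCH₂–OAc > PhCH₂–SCH₃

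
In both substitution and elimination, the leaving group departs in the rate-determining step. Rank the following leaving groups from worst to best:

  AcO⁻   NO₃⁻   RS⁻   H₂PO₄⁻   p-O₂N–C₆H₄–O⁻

NO₃⁻: pKₐ(HNO₃) ≈ -1.3
H₂PO₄⁻: pKₐ(H₃PO₄) ≈ 2.1
AcO⁻: pKₐ(CH₃COOH) ≈ 4.8
p-O₂N–C₆H₄–O⁻: pKₐ(p-nitrophenol) ≈ 7.2
RS⁻: pKₐ(RSH (a thiol)) ≈ 10.5
Listed from poorest to best leaving group as asked.

RS⁻ < p-O₂N–C₆H₄–O⁻ < AcO⁻ < H₂PO₄⁻ < NO₃⁻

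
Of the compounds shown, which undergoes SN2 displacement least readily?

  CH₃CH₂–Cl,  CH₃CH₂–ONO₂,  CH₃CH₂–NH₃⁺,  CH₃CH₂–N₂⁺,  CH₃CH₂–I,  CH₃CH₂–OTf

CH₃CH₂–NH₃⁺

The skeletons are identical, so relative rate is governed entirely by leaving-group ability.
A good leaving group is a weak base: the lower the pKₐ of its conjugate acid, the more readily it departs.
CH₃CH₂–N₂⁺ loses N₂: no meaningful conjugate acid; N₂ departs as an exceptionally stable neutral molecule
CH₃CH₂–OTf loses OTf⁻: pKₐ(CF₃SO₃H (triflic acid)) ≈ -14
CH₃CH₂–I loses I⁻: pKₐ(HI) ≈ -10
CH₃CH₂–Cl loses Cl⁻: pKₐ(HCl) ≈ -7
CH₃CH₂–ONO₂ loses NO₃⁻: pKₐ(HNO₃) ≈ -1.3
CH₃CH₂–NH₃⁺ loses NH₃: pKₐ(NH₄⁺) ≈ 9.2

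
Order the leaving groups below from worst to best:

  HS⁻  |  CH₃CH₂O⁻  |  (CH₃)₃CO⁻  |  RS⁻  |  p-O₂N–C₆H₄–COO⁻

(CH₃)₃CO⁻ < CH₃CH₂O⁻ < RS⁻ < HS⁻ < p-O₂N–C₆H₄–COO⁻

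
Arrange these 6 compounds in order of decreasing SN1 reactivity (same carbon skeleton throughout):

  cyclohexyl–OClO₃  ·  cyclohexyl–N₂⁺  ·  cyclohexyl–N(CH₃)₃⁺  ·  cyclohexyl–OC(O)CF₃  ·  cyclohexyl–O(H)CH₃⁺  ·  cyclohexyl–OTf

cyclohexyl–N₂⁺ > cyclohexyl–OTf > cyclohexyl–OClO₃ > cyclohexyl–O(H)CH₃⁺ > cyclohexyl–OC(O)CF₃ > cyclohexyl–N(CH₃)₃⁺

The skeletons are identical, so relative rate is governed entirely by leaving-group ability.
The more stable X⁻ (or X) is on its own — i.e. the weaker a base it is — the better a leaving group it makes.
cyclohexyl–N₂⁺ loses N₂: no meaningful conjugate acid; N₂ departs as an exceptionally stable neutral molecule
cyclohexyl–OTf loses OTf⁻: pKₐ(CF₃SO₃H (triflic acid)) ≈ -14
cyclohexyl–OClO₃ loses ClO₄⁻: pKₐ(HClO₄) ≈ -10
cyclohexyl–O(H)CH₃⁺ loses R'OH: pKₐ(R'OH₂⁺) ≈ -2.4
cyclohexyl–OC(O)CF₃ loses CF₃COO⁻: pKₐ(CF₃COOH) ≈ 0.2
cyclohexyl–N(CH₃)₃⁺ loses NR'₃: pKₐ(R'₃NH⁺) ≈ 10.7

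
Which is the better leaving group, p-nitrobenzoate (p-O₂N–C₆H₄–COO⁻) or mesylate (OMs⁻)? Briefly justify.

mesylate (OMs⁻) is the better leaving group.
pKₐ(CH₃SO₃H (MsOH)) ≈ -1.9 versus pKₐ(p-nitrobenzoic acid) ≈ 3.4: mesylate (OMs⁻) is the much weaker base.
Resonance-delocalised alkanesulfonate.

mesylate (OMs⁻)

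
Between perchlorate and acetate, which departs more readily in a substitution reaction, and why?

perchlorate

perchlorate is the better leaving group.
pKₐ(HClO₄) ≈ -10 versus pKₐ(CH₃COOH) ≈ 4.8: perchlorate is the much weaker base.
Extremely weak base; rarely used for safety reasons.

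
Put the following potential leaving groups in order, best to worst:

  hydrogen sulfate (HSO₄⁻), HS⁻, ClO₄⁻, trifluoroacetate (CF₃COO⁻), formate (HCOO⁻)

ClO₄⁻ > hydrogen sulfate (HSO₄⁻) > trifluoroacetate (CF₃COO⁻) > formate (HCOO⁻) > HS⁻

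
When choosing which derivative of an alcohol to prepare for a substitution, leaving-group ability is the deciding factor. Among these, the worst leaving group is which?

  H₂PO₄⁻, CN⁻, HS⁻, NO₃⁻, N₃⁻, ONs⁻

ONs⁻: pKₐ(p-O₂NC₆H₄SO₃H) ≈ -3.5
NO₃⁻: pKₐ(HNO₃) ≈ -1.3
H₂PO₄⁻: pKₐ(H₃PO₄) ≈ 2.1
N₃⁻: pKₐ(HN₃) ≈ 4.7
HS⁻: pKₐ(H₂S) ≈ 7
CN⁻: pKₐ(HCN) ≈ 9.2

CN⁻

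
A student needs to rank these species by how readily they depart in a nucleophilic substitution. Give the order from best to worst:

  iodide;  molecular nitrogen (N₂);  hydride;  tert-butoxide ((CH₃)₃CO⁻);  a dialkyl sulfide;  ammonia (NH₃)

A good leaving group is a weak base: the lower the pKₐ of its conjugate acid, the more readily it departs.
molecular nitrogen (N₂): no meaningful conjugate acid; N₂ departs as an exceptionally stable neutral molecule
iodide: pKₐ(HI) ≈ -10
a dialkyl sulfide: pKₐ(R'₂SH⁺) ≈ -7
ammonia (NH₃): pKₐ(NH₄⁺) ≈ 9.2
tert-butoxide ((CH₃)₃CO⁻): pKₐ(t-BuOH) ≈ 18
hydride: pKₐ(H₂) ≈ 36

molecular nitrogen (N₂) > iodide > a dialkyl sulfide > ammonia (NH₃) > tert-butoxide ((CH₃)₃CO⁻) > hydride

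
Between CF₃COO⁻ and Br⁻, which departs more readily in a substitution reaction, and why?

Br⁻ is the better leaving group.
pKₐ(HBr) ≈ -9 versus pKₐ(CF₃COOH) ≈ 0.2: Br⁻ is the much weaker base.
Weak base; good leaving group.

Br⁻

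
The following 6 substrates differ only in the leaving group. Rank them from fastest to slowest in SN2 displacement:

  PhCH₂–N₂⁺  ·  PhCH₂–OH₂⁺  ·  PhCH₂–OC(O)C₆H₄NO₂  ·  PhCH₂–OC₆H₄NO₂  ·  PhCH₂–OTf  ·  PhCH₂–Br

PhCH₂–N₂⁺ > PhCH₂–OTf > PhCH₂–Br > PhCH₂–OH₂⁺ > PhCH₂–OC(O)C₆H₄NO₂ > PhCH₂–OC₆H₄NO₂

The skeletons are identical, so relative rate is governed entirely by leaving-group ability.
Rank by basicity of the departing species: weakest base leaves most easily.
PhCH₂–N₂⁺ loses N₂: no meaningful conjugate acid; N₂ departs as an exceptionally stable neutral molecule
PhCH₂–OTf loses OTf⁻: pKₐ(CF₃SO₃H (triflic acid)) ≈ -14
PhCH₂–Br loses Br⁻: pKₐ(HBr) ≈ -9
PhCH₂–OH₂⁺ loses H₂O: pKₐ(H₃O⁺) ≈ -1.7
PhCH₂–OC(O)C₆H₄NO₂ loses p-O₂N–C₆H₄–COO⁻: pKₐ(p-nitrobenzoic acid) ≈ 3.4
PhCH₂–OC₆H₄NO₂ loses p-O₂N–C₆H₄–O⁻: pKₐ(p-nitrophenol) ≈ 7.2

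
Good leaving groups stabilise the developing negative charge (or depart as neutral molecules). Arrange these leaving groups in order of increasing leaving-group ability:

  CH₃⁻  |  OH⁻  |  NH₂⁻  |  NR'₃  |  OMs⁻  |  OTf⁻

CH₃⁻ < NH₂⁻ < OH⁻ < NR'₃ < OMs⁻ < OTf⁻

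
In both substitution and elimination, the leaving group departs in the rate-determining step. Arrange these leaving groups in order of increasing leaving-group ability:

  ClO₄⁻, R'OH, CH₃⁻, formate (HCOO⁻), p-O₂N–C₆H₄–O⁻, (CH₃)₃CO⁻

CH₃⁻ < (CH₃)₃CO⁻ < p-O₂N–C₆H₄–O⁻ < formate (HCOO⁻) < R'OH < ClO₄⁻

Leaving-group ability tracks the stability of the departed species; conjugate-acid pKₐ is the usual yardstick (lower pKₐ → better LG).
ClO₄⁻: pKₐ(HClO₄) ≈ -10 — extremely weak base; rarely used for safety reasons
R'OH: pKₐ(R'OH₂⁺) ≈ -2.4 — neutral; leaves from a protonated ether (an oxonium ion, R–O(H)R'⁺)
formate (HCOO⁻): pKₐ(HCOOH) ≈ 3.8 — resonance-stabilised carboxylate
p-O₂N–C₆H₄–O⁻: pKₐ(p-nitrophenol) ≈ 7.2 — nitro group delocalises the charge; the classic chromogenic LG
(CH₃)₃CO⁻: pKₐ(t-BuOH) ≈ 18 — bulky, strongly basic alkoxide
CH₃⁻: pKₐ(CH₄) ≈ 48 — unstabilised carbanion; the worst conceivable leaving group
Listed from poorest to best leaving group as asked.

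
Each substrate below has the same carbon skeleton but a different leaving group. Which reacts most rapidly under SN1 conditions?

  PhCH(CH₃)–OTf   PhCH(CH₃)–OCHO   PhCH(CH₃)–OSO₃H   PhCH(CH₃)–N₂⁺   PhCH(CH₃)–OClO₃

PhCH(CH₃)–N₂⁺

Same R in every case — rank the leaving groups.
Rank by basicity of the departing species: weakest base leaves most easily.
PhCH(CH₃)–N₂⁺ loses N₂: no meaningful conjugate acid; N₂ departs as an exceptionally stable neutral molecule
PhCH(CH₃)–OTf loses OTf⁻: pKₐ(CF₃SO₃H (triflic acid)) ≈ -14
PhCH(CH₃)–OClO₃ loses ClO₄⁻: pKₐ(HClO₄) ≈ -10
PhCH(CH₃)–OSO₃H loses HSO₄⁻: pKₐ(H₂SO₄) ≈ -3
PhCH(CH₃)–OCHO loses HCOO⁻: pKₐ(HCOOH) ≈ 3.8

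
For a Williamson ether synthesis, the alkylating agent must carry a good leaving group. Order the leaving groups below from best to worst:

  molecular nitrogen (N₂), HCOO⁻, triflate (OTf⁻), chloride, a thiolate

molecular nitrogen (N₂): no meaningful conjugate acid; N₂ departs as an exceptionally stable neutral molecule
triflate (OTf⁻): pKₐ(CF₃SO₃H (triflic acid)) ≈ -14
chloride: pKₐ(HCl) ≈ -7
HCOO⁻: pKₐ(HCOOH) ≈ 3.8 — resonance-stabilised carboxylate
a thiolate: pKₐ(RSH (a thiol)) ≈ 10.5 — moderately basic; rarely leaves without activation

molecular nitrogen (N₂) > triflate (OTf⁻) > chloride > HCOO⁻ > a thiolate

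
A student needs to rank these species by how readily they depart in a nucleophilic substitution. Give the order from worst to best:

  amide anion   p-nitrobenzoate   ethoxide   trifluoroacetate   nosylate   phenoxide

nosylate: pKₐ(p-O₂NC₆H₄SO₃H) ≈ -3.5
trifluoroacetate: pKₐ(CF₃COOH) ≈ 0.2
p-nitrobenzoate: pKₐ(p-nitrobenzoic acid) ≈ 3.4
phenoxide: pKₐ(C₆H₅OH (phenol)) ≈ 10
ethoxide: pKₐ(CH₃CH₂OH) ≈ 16
amide anion: pKₐ(NH₃) ≈ 38
Listed from poorest to best leaving group as asked.

amide anion < ethoxide < phenoxide < p-nitrobenzoate < trifluoroacetate < nosylate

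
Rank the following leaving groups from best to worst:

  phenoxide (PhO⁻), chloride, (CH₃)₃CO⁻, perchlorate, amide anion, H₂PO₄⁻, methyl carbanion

Rank by basicity of the departing species: weakest base leaves most easily.
perchlorate: pKₐ(HClO₄) ≈ -10
chloride: pKₐ(HCl) ≈ -7
H₂PO₄⁻: pKₐ(H₃PO₄) ≈ 2.1
phenoxide (PhO⁻): pKₐ(C₆H₅OH (phenol)) ≈ 10
(CH₃)₃CO⁻: pKₐ(t-BuOH) ≈ 18
amide anion: pKₐ(NH₃) ≈ 38
methyl carbanion: pKₐ(CH₄) ≈ 48

perchlorate > chloride > H₂PO₄⁻ > phenoxide (PhO⁻) > (CH₃)₃CO⁻ > amide anion > methyl carbanion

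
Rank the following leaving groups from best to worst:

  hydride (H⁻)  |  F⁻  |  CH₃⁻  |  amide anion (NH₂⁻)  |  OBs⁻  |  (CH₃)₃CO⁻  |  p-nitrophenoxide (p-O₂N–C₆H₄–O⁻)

The more stable X⁻ (or X) is on its own — i.e. the weaker a base it is — the better a leaving group it makes.
OBs⁻: pKₐ(p-BrC₆H₄SO₃H) ≈ -2.8 — arenesulfonate with a p-bromo substituent
F⁻: pKₐ(HF) ≈ 3.2 — small and strongly basic; the poor halide leaving group
p-nitrophenoxide (p-O₂N–C₆H₄–O⁻): pKₐ(p-nitrophenol) ≈ 7.2 — nitro group delocalises the charge; the classic chromogenic LG
(CH₃)₃CO⁻: pKₐ(t-BuOH) ≈ 18 — bulky, strongly basic alkoxide
hydride (H⁻): pKₐ(H₂) ≈ 36 — extremely strong base; leaves only in special hydride-transfer contexts
amide anion (NH₂⁻): pKₐ(NH₃) ≈ 38
CH₃⁻: pKₐ(CH₄) ≈ 48 — unstabilised carbanion; the worst conceivable leaving group

OBs⁻ > F⁻ > p-nitrophenoxide (p-O₂N–C₆H₄–O⁻) > (CH₃)₃CO⁻ > hydride (H⁻) > amide anion (NH₂⁻) > CH₃⁻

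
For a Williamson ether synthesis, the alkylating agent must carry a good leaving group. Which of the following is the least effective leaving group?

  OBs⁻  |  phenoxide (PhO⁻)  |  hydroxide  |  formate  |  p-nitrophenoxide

hydroxide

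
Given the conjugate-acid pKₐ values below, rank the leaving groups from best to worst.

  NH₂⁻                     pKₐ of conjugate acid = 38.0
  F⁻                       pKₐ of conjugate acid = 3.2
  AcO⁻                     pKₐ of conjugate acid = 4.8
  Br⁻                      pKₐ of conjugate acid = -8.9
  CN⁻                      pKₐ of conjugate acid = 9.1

Br⁻ > F⁻ > AcO⁻ > CN⁻ > NH₂⁻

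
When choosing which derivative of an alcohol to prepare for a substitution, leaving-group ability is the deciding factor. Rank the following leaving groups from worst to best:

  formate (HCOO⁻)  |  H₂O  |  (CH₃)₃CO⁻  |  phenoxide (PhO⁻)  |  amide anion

The more stable X⁻ (or X) is on its own — i.e. the weaker a base it is — the better a leaving group it makes.
H₂O: pKₐ(H₃O⁺) ≈ -1.7
formate (HCOO⁻): pKₐ(HCOOH) ≈ 3.8 — resonance-stabilised carboxylate
phenoxide (PhO⁻): pKₐ(C₆H₅OH (phenol)) ≈ 10 — resonance into the ring helps, but still a poor LG
(CH₃)₃CO⁻: pKₐ(t-BuOH) ≈ 18 — bulky, strongly basic alkoxide
amide anion: pKₐ(NH₃) ≈ 38
Listed from poorest to best leaving group as asked.

amide anion < (CH₃)₃CO⁻ < phenoxide (PhO⁻) < formate (HCOO⁻) < H₂O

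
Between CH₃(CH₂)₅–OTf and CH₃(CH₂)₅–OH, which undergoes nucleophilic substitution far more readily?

From CH₃(CH₂)₅–OH the departing group would be OH⁻ (pKₐ(H₂O) ≈ 15.7). Strong base; essentially never leaves without prior activation.
From CH₃(CH₂)₅–OTf the leaving group is OTf⁻ (pKₐ(CF₃SO₃H (triflic acid)) ≈ -14). Charge spread over three oxygens and a CF₃ group; the premier leaving group in synthesis.
(In practice CH₃(CH₂)₅–OTf is made from CH₃(CH₂)₅–OH by treatment with Tf₂O / 2,6-lutidine, converting the hydroxyl into a triflate.)

CH₃(CH₂)₅–OTf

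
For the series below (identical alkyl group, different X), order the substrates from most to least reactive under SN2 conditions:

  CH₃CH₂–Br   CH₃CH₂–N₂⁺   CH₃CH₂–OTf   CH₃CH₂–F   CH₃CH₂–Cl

CH₃CH₂–N₂⁺ > CH₃CH₂–OTf > CH₃CH₂–Br > CH₃CH₂–Cl > CH₃CH₂–F

Same R in every case — rank the leaving groups.
Leaving-group ability tracks the stability of the departed species; conjugate-acid pKₐ is the usual yardstick (lower pKₐ → better LG).
CH₃CH₂–N₂⁺ loses N₂: no meaningful conjugate acid; N₂ departs as an exceptionally stable neutral molecule
CH₃CH₂–OTf loses OTf⁻: pKₐ(CF₃SO₃H (triflic acid)) ≈ -14
CH₃CH₂–Br loses Br⁻: pKₐ(HBr) ≈ -9
CH₃CH₂–Cl loses Cl⁻: pKₐ(HCl) ≈ -7
CH₃CH₂–F loses F⁻: pKₐ(HF) ≈ 3.2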